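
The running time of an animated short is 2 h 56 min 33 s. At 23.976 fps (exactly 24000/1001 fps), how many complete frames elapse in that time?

253978 frames

2 h 56 min 33 s = 10593 s.
Frames = 10593 × 24000/1001 = 23112000/91 ≈ 253978.0220.
Complete frames: 253978.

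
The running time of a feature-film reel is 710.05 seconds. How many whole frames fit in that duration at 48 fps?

34082 frames

Frames = 710.05 × 48 = 170412/5 ≈ 34082.4000.
Complete frames: 34082.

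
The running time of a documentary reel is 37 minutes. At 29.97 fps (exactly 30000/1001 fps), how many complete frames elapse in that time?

37 min = 2220 s.
Frames = 2220 × 30000/1001 = 66600000/1001 ≈ 66533.4665.
Complete frames: 66533.

66533 frames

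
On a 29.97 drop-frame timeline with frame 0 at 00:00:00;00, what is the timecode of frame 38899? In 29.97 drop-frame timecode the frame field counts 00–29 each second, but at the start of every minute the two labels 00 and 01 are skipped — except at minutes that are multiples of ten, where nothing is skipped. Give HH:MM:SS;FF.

00:21:37;27

Each 10-minute DF block holds 10 × 60 × 30 − 9 × 2 = 17982 frames. 38899 ÷ 17982 → 2 full blocks, remainder 2935.
Within the partial block the first minute is 1800 frames and each further minute 1798, so 1 further minute boundary passed. Total skipped labels = 18 × 2 + 2 × 1 = 38.
Non-drop label index = 38899 + 38 = 38937; at 30 labels/s that is 00:21:37:27, i.e. DF 00:21:37;27.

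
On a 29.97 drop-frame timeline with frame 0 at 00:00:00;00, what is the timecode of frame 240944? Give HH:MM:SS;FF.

02:13:59;14

Each 10-minute DF block holds 10 × 60 × 30 − 9 × 2 = 17982 frames. 240944 ÷ 17982 → 13 full blocks, remainder 7178.
Within the partial block the first minute is 1800 frames and each further minute 1798, so 3 further minute boundaries passed. Total skipped labels = 18 × 13 + 2 × 3 = 240.
Non-drop label index = 240944 + 240 = 241184; at 30 labels/s that is 02:13:59:14, i.e. DF 02:13:59;14.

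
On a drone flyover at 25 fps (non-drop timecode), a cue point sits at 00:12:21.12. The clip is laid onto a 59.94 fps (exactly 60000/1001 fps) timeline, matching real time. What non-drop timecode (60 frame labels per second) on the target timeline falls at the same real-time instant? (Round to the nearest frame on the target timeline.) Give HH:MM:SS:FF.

Source frame index: (0×3600 + 12×60 + 21) × 25 + 12 = 18537.
Real time: 18537 / (25) = 18537/25 s.
Target frame: (18537/25) × (60000/1001) = 44488800/1001 ≈ 44444.356 → 44444.
At 60 labels/s: frame 44444 → 00:12:20:44.

00:12:20:44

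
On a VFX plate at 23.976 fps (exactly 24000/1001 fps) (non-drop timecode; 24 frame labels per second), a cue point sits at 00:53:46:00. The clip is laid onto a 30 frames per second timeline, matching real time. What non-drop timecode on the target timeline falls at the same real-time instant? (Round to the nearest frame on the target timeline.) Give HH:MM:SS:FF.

00:53:49:07

Source frame index: (0×3600 + 53×60 + 46) × 24 + 0 = 77424.
Real time: 77424 / (24000/1001) = 1614613/500 s.
Target frame: (1614613/500) × (30) = 4843839/50 ≈ 96876.780 → 96877.
At 30 labels/s: frame 96877 → 00:53:49:07.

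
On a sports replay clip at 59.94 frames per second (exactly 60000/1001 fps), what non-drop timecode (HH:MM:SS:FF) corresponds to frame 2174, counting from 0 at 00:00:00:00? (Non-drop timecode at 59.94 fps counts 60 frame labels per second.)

00:00:36:14

2174 ÷ 60 = 36 full seconds, remainder 14 frames.
36 s = 0 h 0 min 36 s.
Timecode: 00:00:36:14.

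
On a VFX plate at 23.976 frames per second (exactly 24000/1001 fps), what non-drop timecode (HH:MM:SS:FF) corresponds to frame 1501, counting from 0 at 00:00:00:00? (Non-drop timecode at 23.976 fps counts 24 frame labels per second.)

1501 ÷ 24 = 62 full seconds, remainder 13 frames.
62 s = 0 h 1 min 2 s.
Timecode: 00:01:02:13.

00:01:02:13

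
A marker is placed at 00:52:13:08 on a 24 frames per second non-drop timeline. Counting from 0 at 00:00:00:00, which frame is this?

75200

Total seconds to the label: (0 × 3600 + 52 × 60 + 13) = 3133.
Frame index = 3133 × 24 + 8 = 75200.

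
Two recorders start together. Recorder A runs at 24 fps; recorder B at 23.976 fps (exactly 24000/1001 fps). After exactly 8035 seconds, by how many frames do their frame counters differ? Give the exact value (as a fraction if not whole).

A emits 24 × 8035 = 192840 frames; B emits 24000/1001 × 8035 = 192840000/1001.
Difference = 192840/1001 frames (≈ 192.6474); B is behind A.

192840/1001 frames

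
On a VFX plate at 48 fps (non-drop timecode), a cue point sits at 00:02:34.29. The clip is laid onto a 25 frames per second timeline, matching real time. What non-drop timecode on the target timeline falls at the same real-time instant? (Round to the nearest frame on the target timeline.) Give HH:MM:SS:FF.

00:02:34:15

Source frame index: (0×3600 + 2×60 + 34) × 48 + 29 = 7421.
Real time: 7421 / (48) = 7421/48 s.
Target frame: (7421/48) × (25) = 185525/48 ≈ 3865.104 → 3865.
At 25 labels/s: frame 3865 → 00:02:34:15.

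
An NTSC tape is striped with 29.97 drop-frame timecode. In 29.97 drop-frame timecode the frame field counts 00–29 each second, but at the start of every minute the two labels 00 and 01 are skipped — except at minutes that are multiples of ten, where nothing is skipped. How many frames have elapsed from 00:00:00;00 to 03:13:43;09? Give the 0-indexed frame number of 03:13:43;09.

348351

Complete 10-minute blocks: 19, each 17982 frames → 341658.
Remaining 3 whole minutes in the current block: 1800 + 2 × 1798 = 5396 frames.
Within the current minute: 43 × 30 + 9 − 2 = 1297 (labels ;00/;01 skipped at this minute). Total = 341658 + 5396 + 1297 = 348351.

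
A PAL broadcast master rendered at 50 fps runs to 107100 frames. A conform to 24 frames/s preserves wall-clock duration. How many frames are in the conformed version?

51408 frames

Target frames = source frames × (target rate / source rate) = 107100 × (24)/(50) = 107100 × 12/25 = 51408.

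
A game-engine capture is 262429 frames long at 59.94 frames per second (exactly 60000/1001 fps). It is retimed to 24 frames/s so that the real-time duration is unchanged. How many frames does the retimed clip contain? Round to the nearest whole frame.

105077 frames

Frames at target rate = 262429 × (24) / (60000/1001) = 262691429/2500 ≈ 105076.572.
Nearest whole frame: 105077.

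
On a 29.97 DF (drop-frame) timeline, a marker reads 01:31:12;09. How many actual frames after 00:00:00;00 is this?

164005

Complete 10-minute blocks: 9, each 17982 frames → 161838.
Remaining 1 whole minute in the current block: 1800 + 0 × 1798 = 1800 frames.
Within the current minute: 12 × 30 + 9 − 2 = 367 (labels ;00/;01 skipped at this minute). Total = 161838 + 1800 + 367 = 164005.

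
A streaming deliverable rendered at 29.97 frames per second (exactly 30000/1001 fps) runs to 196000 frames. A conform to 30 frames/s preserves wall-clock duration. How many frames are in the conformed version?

Target frames = source frames × (target rate / source rate) = 196000 × (30)/(30000/1001) = 196000 × 1001/1000 = 196196.

196196 frames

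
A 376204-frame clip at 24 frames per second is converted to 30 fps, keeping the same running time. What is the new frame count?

470255 frames

Target frames = source frames × (target rate / source rate) = 376204 × (30)/(24) = 376204 × 5/4 = 470255.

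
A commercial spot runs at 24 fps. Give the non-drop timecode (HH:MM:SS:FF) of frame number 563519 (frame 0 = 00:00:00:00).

06:31:19:23

563519 ÷ 24 = 23479 full seconds, remainder 23 frames.
23479 s = 6 h 31 min 19 s.
Timecode: 06:31:19:23.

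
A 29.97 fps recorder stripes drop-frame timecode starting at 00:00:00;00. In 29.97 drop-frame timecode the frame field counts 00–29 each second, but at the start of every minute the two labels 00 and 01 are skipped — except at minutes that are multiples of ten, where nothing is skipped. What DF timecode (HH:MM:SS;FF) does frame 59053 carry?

00:32:50;11

Each 10-minute DF block holds 10 × 60 × 30 − 9 × 2 = 17982 frames. 59053 ÷ 17982 → 3 full blocks, remainder 5107.
Within the partial block the first minute is 1800 frames and each further minute 1798, so 2 further minute boundaries passed. Total skipped labels = 18 × 3 + 2 × 2 = 58.
Non-drop label index = 59053 + 58 = 59111; at 30 labels/s that is 00:32:50:11, i.e. DF 00:32:50;11.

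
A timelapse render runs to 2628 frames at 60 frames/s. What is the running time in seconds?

43.8 seconds

Running time = 2628 / (60) = 43.8 s.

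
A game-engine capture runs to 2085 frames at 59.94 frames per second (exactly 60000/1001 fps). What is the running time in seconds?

Running time = 2085 / (60000/1001) = 34.78475 s.

34.78475 seconds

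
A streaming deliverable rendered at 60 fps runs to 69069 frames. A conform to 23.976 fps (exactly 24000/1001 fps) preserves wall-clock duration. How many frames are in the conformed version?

Target frames = source frames × (target rate / source rate) = 69069 × (24000/1001)/(60) = 69069 × 400/1001 = 27600.

27600 frames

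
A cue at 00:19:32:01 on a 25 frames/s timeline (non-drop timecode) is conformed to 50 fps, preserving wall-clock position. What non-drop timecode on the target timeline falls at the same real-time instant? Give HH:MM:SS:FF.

Source frame index: (0×3600 + 19×60 + 32) × 25 + 1 = 29301.
Real time: 29301 / (25) = 29301/25 s.
Target frame: (29301/25) × (50) = 58602.
At 50 labels/s: frame 58602 → 00:19:32:02.

00:19:32:02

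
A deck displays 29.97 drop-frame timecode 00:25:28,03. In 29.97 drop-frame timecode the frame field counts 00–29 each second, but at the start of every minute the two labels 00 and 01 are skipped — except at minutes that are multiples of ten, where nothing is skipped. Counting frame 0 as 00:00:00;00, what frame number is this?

As if non-drop at 30 labels/s: (0 × 3600 + 25 × 60 + 28) × 30 + 3 = 45843.
Minute boundaries passed: 25; those not divisible by 10: 25 − 2 = 23; dropped labels = 2 × 23 = 46.
Actual frame index = 45843 − 46 = 45797.

45797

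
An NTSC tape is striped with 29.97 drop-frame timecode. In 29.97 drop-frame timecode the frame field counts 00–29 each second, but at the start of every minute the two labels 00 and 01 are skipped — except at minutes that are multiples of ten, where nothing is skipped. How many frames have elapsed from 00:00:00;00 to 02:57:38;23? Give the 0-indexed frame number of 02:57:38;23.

As if non-drop at 30 labels/s: (2 × 3600 + 57 × 60 + 38) × 30 + 23 = 319763.
Minute boundaries passed: 177; those not divisible by 10: 177 − 17 = 160; dropped labels = 2 × 160 = 320.
Actual frame index = 319763 − 320 = 319443.

319443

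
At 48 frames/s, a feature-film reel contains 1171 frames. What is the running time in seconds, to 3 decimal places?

24.396 seconds

Running time = 1171 × 1/48 = 1171/48 s ≈ 24.396 s.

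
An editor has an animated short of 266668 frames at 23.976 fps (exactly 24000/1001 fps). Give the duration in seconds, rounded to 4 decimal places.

Running time = 266668 × 1001/24000 = 66733667/6000 s ≈ 11122.2778 s.

11122.2778 seconds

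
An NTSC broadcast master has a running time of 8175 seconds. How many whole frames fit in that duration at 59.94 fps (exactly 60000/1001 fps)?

490009 frames

Frames = 8175 × 60000/1001 = 490500000/1001 ≈ 490009.9900.
Complete frames: 490009.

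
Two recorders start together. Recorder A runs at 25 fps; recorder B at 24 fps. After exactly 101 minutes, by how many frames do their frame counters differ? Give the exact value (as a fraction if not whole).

6060 frames

101 min = 6060 s.
A emits 25 × 6060 = 151500 frames; B emits 24 × 6060 = 145440.
Difference = 6060 frames; B is behind A.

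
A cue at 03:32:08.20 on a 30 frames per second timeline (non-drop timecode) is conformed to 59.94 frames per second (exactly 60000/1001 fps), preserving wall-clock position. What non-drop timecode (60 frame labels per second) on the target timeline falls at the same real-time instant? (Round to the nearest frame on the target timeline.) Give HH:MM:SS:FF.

Source frame index: (3×3600 + 32×60 + 8) × 30 + 20 = 381860.
Real time: 381860 / (30) = 38186/3 s.
Target frame: (38186/3) × (60000/1001) = 763720000/1001 ≈ 762957.043 → 762957.
At 60 labels/s: frame 762957 → 03:31:55:57.

03:31:55:57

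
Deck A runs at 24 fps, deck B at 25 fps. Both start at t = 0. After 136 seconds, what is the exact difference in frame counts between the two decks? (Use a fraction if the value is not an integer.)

A emits 24 × 136 = 3264 frames; B emits 25 × 136 = 3400.
Difference = 136 frames; B is ahead of A.

136 frames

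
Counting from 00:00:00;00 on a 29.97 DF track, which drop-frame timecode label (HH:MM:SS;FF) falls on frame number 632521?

Ten DF minutes hold 17982 frames, so frame 632521 lies in block 35 (frames 629370–647351) with 3151 frames into that block.
The block's first minute is 1800 frames and the rest 1798 each; 3151 frames reaches minute 1, so 35 × 18 + 1 × 2 = 632 labels have been skipped so far.
Adding those back, label number 632521 + 632 = 633153 at 30 labels/s is 21105 s + 3 f = 5 h 51 min 45 s frame 3, i.e. 05:51:45;03.

05:51:45;03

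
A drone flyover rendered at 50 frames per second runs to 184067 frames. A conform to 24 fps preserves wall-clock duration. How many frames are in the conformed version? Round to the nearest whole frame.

88352 frames

Frames at target rate = 184067 × (24) / (50) = 2208804/25 ≈ 88352.160.
Nearest whole frame: 88352.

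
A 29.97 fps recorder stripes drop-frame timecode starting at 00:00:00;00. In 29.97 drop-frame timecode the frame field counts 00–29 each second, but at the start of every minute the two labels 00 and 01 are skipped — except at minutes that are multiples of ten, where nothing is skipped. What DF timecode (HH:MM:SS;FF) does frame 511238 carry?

04:44:18;10

Ten DF minutes hold 17982 frames, so frame 511238 lies in block 28 (frames 503496–521477) with 7742 frames into that block.
The block's first minute is 1800 frames and the rest 1798 each; 7742 frames reaches minute 4, so 28 × 18 + 4 × 2 = 512 labels have been skipped so far.
Adding those back, label number 511238 + 512 = 511750 at 30 labels/s is 17058 s + 10 f = 4 h 44 min 18 s frame 10, i.e. 04:44:18;10.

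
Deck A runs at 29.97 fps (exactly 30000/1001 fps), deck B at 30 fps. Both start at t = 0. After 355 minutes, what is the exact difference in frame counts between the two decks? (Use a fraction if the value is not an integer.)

639000/1001 frames

355 min = 21300 s.
A emits 30000/1001 × 21300 = 639000000/1001 frames; B emits 30 × 21300 = 639000.
Difference = 639000/1001 frames (≈ 638.3616); B is ahead of A.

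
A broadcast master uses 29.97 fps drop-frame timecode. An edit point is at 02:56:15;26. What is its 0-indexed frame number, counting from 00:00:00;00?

316958

Complete 10-minute blocks: 17, each 17982 frames → 305694.
Remaining 6 whole minutes in the current block: 1800 + 5 × 1798 = 10790 frames.
Within the current minute: 15 × 30 + 26 − 2 = 474 (labels ;00/;01 skipped at this minute). Total = 305694 + 10790 + 474 = 316958.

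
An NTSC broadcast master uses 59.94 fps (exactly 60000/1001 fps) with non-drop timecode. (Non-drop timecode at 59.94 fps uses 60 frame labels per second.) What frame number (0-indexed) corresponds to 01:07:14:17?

242057

Total seconds to the label: (1 × 3600 + 7 × 60 + 14) = 4034.
Frame index = 4034 × 60 + 17 = 242057.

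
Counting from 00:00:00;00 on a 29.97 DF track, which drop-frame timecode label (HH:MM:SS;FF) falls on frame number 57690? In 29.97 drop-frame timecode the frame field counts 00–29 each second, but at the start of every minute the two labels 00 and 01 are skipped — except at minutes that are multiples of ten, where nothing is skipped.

00:32:04;28

Ten DF minutes hold 17982 frames, so frame 57690 lies in block 3 (frames 53946–71927) with 3744 frames into that block.
The block's first minute is 1800 frames and the rest 1798 each; 3744 frames reaches minute 2, so 3 × 18 + 2 × 2 = 58 labels have been skipped so far.
Adding those back, label number 57690 + 58 = 57748 at 30 labels/s is 1924 s + 28 f = 0 h 32 min 4 s frame 28, i.e. 00:32:04;28.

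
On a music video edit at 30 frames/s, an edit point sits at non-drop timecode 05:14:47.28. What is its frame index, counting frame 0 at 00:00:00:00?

frame 566638

Total seconds to the label: (5 × 3600 + 14 × 60 + 47) = 18887.
Frame index = 18887 × 30 + 28 = 566638.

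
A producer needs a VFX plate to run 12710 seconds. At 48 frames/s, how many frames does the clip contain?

610080 frames

Frames = 12710 × 48 = 610080.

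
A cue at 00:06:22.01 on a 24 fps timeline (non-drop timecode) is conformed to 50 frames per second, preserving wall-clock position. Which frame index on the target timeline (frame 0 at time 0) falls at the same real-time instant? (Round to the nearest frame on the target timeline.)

frame 19102

Source frame index: (0×3600 + 6×60 + 22) × 24 + 1 = 9169.
Real time: 9169 / (24) = 9169/24 s.
Target frame: (9169/24) × (50) = 229225/12 ≈ 19102.083 → 19102.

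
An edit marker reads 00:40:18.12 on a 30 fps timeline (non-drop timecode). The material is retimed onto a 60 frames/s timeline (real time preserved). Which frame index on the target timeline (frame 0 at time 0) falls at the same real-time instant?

frame 145104

Source frame index: (0×3600 + 40×60 + 18) × 30 + 12 = 72552.
Real time: 72552 / (30) = 12092/5 s.
Target frame: (12092/5) × (60) = 145104.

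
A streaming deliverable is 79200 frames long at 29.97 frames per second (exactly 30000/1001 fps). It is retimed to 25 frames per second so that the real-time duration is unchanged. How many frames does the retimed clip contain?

66066 frames

Target frames = source frames × (target rate / source rate) = 79200 × (25)/(30000/1001) = 79200 × 1001/1200 = 66066.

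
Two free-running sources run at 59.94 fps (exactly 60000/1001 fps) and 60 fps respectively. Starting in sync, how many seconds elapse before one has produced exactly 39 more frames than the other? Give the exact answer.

The gap grows by |60 − 60000/1001| = 60/1001 frames per second.
Time for a 39-frame gap: 39 ÷ (60/1001) = 650.65 s.

650.65 seconds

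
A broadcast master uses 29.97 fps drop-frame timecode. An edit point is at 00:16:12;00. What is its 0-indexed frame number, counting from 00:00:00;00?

29130

As if non-drop at 30 labels/s: (0 × 3600 + 16 × 60 + 12) × 30 + 0 = 29160.
Minute boundaries passed: 16; those not divisible by 10: 16 − 1 = 15; dropped labels = 2 × 15 = 30.
Actual frame index = 29160 − 30 = 29130.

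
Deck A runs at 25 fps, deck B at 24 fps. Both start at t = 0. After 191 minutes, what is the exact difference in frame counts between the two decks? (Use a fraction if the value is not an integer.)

191 min = 11460 s.
A emits 25 × 11460 = 286500 frames; B emits 24 × 11460 = 275040.
Difference = 11460 frames; B is behind A.

11460 frames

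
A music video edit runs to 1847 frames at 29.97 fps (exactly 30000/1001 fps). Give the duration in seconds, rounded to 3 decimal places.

61.628 seconds

Running time = 1847 × 1001/30000 = 1848847/30000 s ≈ 61.628 s.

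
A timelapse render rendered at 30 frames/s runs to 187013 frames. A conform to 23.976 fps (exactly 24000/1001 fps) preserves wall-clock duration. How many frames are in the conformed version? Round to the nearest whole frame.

Frames at target rate = 187013 × (24000/1001) / (30) = 149610400/1001 ≈ 149460.939.
Nearest whole frame: 149461.

149461 frames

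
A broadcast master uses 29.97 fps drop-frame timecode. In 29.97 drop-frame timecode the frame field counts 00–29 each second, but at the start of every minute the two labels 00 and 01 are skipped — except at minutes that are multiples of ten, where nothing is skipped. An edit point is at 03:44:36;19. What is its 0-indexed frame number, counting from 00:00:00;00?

As if non-drop at 30 labels/s: (3 × 3600 + 44 × 60 + 36) × 30 + 19 = 404299.
Minute boundaries passed: 224; those not divisible by 10: 224 − 22 = 202; dropped labels = 2 × 202 = 404.
Actual frame index = 404299 − 404 = 403895.

403895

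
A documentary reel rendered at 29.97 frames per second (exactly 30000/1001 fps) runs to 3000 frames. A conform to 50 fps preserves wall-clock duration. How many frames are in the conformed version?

Target frames = source frames × (target rate / source rate) = 3000 × (50)/(30000/1001) = 3000 × 1001/600 = 5005.

5005 frames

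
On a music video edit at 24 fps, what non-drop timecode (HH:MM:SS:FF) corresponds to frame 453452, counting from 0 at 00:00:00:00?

05:14:53:20

453452 ÷ 24 = 18893 full seconds, remainder 20 frames.
18893 s = 5 h 14 min 53 s.
Timecode: 05:14:53:20.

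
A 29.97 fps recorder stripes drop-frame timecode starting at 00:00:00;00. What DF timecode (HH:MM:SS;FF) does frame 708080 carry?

06:33:46;08

Each 10-minute DF block holds 10 × 60 × 30 − 9 × 2 = 17982 frames. 708080 ÷ 17982 → 39 full blocks, remainder 6782.
Within the partial block the first minute is 1800 frames and each further minute 1798, so 3 further minute boundaries passed. Total skipped labels = 18 × 39 + 2 × 3 = 708.
Non-drop label index = 708080 + 708 = 708788; at 30 labels/s that is 06:33:46:08, i.e. DF 06:33:46;08.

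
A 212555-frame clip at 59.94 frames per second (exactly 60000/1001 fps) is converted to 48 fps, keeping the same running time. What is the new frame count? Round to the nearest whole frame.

170214 frames

Frames at target rate = 212555 × (48) / (60000/1001) = 42553511/250 ≈ 170214.044.
Nearest whole frame: 170214.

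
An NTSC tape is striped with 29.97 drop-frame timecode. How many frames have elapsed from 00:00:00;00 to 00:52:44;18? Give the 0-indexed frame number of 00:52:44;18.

As if non-drop at 30 labels/s: (0 × 3600 + 52 × 60 + 44) × 30 + 18 = 94938.
Minute boundaries passed: 52; those not divisible by 10: 52 − 5 = 47; dropped labels = 2 × 47 = 94.
Actual frame index = 94938 − 94 = 94844.

94844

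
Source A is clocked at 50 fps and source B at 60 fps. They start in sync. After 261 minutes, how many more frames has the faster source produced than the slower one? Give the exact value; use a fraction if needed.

261 min = 15660 s.
A emits 50 × 15660 = 783000 frames; B emits 60 × 15660 = 939600.
Difference = 156600 frames; B is ahead of A.

156600 frames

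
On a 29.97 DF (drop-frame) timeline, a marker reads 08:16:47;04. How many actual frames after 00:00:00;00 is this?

As if non-drop at 30 labels/s: (8 × 3600 + 16 × 60 + 47) × 30 + 4 = 894214.
Minute boundaries passed: 496; those not divisible by 10: 496 − 49 = 447; dropped labels = 2 × 447 = 894.
Actual frame index = 894214 − 894 = 893320.

893320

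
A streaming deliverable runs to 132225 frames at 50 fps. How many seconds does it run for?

2644.5 seconds

Running time = 132225 / (50) = 2644.5 s.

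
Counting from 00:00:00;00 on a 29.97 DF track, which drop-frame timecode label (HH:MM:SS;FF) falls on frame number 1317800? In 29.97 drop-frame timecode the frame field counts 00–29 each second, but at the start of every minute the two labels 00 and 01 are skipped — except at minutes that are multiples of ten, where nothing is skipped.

Each 10-minute DF block holds 10 × 60 × 30 − 9 × 2 = 17982 frames. 1317800 ÷ 17982 → 73 full blocks, remainder 5114.
Within the partial block the first minute is 1800 frames and each further minute 1798, so 2 further minute boundaries passed. Total skipped labels = 18 × 73 + 2 × 2 = 1318.
Non-drop label index = 1317800 + 1318 = 1319118; at 30 labels/s that is 12:12:50:18, i.e. DF 12:12:50;18.

12:12:50;18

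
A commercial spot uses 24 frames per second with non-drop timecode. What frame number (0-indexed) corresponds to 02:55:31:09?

252753

Total seconds to the label: (2 × 3600 + 55 × 60 + 31) = 10531.
Frame index = 10531 × 24 + 9 = 252753.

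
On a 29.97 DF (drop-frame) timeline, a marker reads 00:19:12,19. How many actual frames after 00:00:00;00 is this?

Complete 10-minute blocks: 1, each 17982 frames → 17982.
Remaining 9 whole minutes in the current block: 1800 + 8 × 1798 = 16184 frames.
Within the current minute: 12 × 30 + 19 − 2 = 377 (labels ;00/;01 skipped at this minute). Total = 17982 + 16184 + 377 = 34543.

34543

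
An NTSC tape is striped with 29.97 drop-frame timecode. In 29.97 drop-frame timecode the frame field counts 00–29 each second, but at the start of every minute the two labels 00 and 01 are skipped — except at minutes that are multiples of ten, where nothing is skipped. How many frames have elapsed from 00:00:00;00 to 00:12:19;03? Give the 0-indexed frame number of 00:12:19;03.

22151

Complete 10-minute blocks: 1, each 17982 frames → 17982.
Remaining 2 whole minutes in the current block: 1800 + 1 × 1798 = 3598 frames.
Within the current minute: 19 × 30 + 3 − 2 = 571 (labels ;00/;01 skipped at this minute). Total = 17982 + 3598 + 571 = 22151.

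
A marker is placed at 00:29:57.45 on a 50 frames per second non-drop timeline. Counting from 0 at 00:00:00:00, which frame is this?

Total seconds to the label: (0 × 3600 + 29 × 60 + 57) = 1797.
Frame index = 1797 × 50 + 45 = 89895.

frame 89895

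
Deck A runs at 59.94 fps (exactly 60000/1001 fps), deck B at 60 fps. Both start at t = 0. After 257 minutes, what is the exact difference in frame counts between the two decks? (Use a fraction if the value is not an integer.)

925200/1001 frames

257 min = 15420 s.
A emits 60000/1001 × 15420 = 925200000/1001 frames; B emits 60 × 15420 = 925200.
Difference = 925200/1001 frames (≈ 924.2757); B is ahead of A.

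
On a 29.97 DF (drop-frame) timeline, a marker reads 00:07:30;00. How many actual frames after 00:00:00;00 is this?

13486

Complete 10-minute blocks: 0, each 17982 frames → 0.
Remaining 7 whole minutes in the current block: 1800 + 6 × 1798 = 12588 frames.
Within the current minute: 30 × 30 + 0 − 2 = 898 (labels ;00/;01 skipped at this minute). Total = 0 + 12588 + 898 = 13486.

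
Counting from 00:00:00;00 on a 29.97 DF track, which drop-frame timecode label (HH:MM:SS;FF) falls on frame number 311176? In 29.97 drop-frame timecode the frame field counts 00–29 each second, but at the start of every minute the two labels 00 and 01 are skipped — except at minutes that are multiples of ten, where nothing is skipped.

Each 10-minute DF block holds 10 × 60 × 30 − 9 × 2 = 17982 frames. 311176 ÷ 17982 → 17 full blocks, remainder 5482.
Within the partial block the first minute is 1800 frames and each further minute 1798, so 3 further minute boundaries passed. Total skipped labels = 18 × 17 + 2 × 3 = 312.
Non-drop label index = 311176 + 312 = 311488; at 30 labels/s that is 02:53:02:28, i.e. DF 02:53:02;28.

02:53:02;28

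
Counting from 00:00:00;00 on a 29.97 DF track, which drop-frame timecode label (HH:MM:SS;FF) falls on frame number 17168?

00:09:32;26

Each 10-minute DF block holds 10 × 60 × 30 − 9 × 2 = 17982 frames. 17168 ÷ 17982 → 0 full blocks, remainder 17168.
Within the partial block the first minute is 1800 frames and each further minute 1798, so 9 further minute boundaries passed. Total skipped labels = 18 × 0 + 2 × 9 = 18.
Non-drop label index = 17168 + 18 = 17186; at 30 labels/s that is 00:09:32:26, i.e. DF 00:09:32;26.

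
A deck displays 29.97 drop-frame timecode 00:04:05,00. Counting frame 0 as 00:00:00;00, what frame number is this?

7342

As if non-drop at 30 labels/s: (0 × 3600 + 4 × 60 + 5) × 30 + 0 = 7350.
Minute boundaries passed: 4; those not divisible by 10: 4 − 0 = 4; dropped labels = 2 × 4 = 8.
Actual frame index = 7350 − 8 = 7342.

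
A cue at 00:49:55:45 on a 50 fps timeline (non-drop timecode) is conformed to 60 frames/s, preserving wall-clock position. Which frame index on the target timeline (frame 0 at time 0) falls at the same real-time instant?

frame 179754

Source frame index: (0×3600 + 49×60 + 55) × 50 + 45 = 149795.
Real time: 149795 / (50) = 29959/10 s.
Target frame: (29959/10) × (60) = 179754.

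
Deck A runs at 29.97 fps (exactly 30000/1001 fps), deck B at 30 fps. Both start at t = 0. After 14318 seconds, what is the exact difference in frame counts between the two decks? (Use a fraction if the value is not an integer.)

A emits 30000/1001 × 14318 = 429540000/1001 frames; B emits 30 × 14318 = 429540.
Difference = 429540/1001 frames (≈ 429.1109); B is ahead of A.

429540/1001 frames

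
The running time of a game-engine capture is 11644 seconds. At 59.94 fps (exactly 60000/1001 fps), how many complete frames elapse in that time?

Frames = 11644 × 60000/1001 = 698640000/1001 ≈ 697942.0579.
Complete frames: 697942.

697942 frames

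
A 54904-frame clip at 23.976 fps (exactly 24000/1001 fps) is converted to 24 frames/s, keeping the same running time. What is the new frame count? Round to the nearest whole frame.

54959 frames

Frames at target rate = 54904 × (24) / (24000/1001) = 6869863/125 ≈ 54958.904.
Nearest whole frame: 54959.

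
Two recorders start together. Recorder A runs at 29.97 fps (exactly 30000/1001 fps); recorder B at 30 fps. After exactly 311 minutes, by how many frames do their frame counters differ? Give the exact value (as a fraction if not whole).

559800/1001 frames

311 min = 18660 s.
A emits 30000/1001 × 18660 = 559800000/1001 frames; B emits 30 × 18660 = 559800.
Difference = 559800/1001 frames (≈ 559.2408); B is ahead of A.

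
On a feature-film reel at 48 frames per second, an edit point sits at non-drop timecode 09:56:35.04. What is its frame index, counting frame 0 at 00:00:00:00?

1718164

Total seconds to the label: (9 × 3600 + 56 × 60 + 35) = 35795.
Frame index = 35795 × 48 + 4 = 1718164.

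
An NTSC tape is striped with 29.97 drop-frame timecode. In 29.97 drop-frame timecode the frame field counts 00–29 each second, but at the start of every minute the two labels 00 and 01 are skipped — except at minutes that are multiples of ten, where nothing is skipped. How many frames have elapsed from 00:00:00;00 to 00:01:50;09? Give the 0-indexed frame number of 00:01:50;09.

3307

Complete 10-minute blocks: 0, each 17982 frames → 0.
Remaining 1 whole minute in the current block: 1800 + 0 × 1798 = 1800 frames.
Within the current minute: 50 × 30 + 9 − 2 = 1507 (labels ;00/;01 skipped at this minute). Total = 0 + 1800 + 1507 = 3307.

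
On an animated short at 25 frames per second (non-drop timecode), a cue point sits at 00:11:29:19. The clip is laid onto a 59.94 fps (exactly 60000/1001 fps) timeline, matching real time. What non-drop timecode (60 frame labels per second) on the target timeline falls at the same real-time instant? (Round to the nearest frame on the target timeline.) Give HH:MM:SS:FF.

00:11:29:04

Source frame index: (0×3600 + 11×60 + 29) × 25 + 19 = 17244.
Real time: 17244 / (25) = 17244/25 s.
Target frame: (17244/25) × (60000/1001) = 41385600/1001 ≈ 41344.256 → 41344.
At 60 labels/s: frame 41344 → 00:11:29:04.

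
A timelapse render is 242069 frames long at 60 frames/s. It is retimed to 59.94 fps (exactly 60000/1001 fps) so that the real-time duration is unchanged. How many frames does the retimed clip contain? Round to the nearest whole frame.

Frames at target rate = 242069 × (60000/1001) / (60) = 242069000/1001 ≈ 241827.173.
Nearest whole frame: 241827.

241827 frames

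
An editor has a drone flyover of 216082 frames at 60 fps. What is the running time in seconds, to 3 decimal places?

3601.367 seconds

Running time = 216082 × 1/60 = 108041/30 s ≈ 3601.367 s.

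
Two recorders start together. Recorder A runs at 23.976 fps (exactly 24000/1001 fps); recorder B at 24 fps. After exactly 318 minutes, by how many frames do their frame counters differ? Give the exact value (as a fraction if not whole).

457920/1001 frames

318 min = 19080 s.
A emits 24000/1001 × 19080 = 457920000/1001 frames; B emits 24 × 19080 = 457920.
Difference = 457920/1001 frames (≈ 457.4625); B is ahead of A.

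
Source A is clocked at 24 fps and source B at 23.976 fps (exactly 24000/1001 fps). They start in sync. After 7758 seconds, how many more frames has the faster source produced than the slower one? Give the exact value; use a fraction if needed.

A emits 24 × 7758 = 186192 frames; B emits 24000/1001 × 7758 = 186192000/1001.
Difference = 186192/1001 frames (≈ 186.0060); B is behind A.

186192/1001 frames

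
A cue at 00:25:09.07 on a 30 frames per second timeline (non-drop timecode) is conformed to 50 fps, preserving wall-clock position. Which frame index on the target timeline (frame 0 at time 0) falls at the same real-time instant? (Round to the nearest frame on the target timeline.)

Source frame index: (0×3600 + 25×60 + 9) × 30 + 7 = 45277.
Real time: 45277 / (30) = 45277/30 s.
Target frame: (45277/30) × (50) = 226385/3 ≈ 75461.667 → 75462.

frame 75462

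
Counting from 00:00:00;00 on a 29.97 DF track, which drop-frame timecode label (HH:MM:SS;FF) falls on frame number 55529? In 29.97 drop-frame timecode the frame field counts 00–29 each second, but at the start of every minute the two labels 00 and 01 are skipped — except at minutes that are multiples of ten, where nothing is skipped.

Each 10-minute DF block holds 10 × 60 × 30 − 9 × 2 = 17982 frames. 55529 ÷ 17982 → 3 full blocks, remainder 1583.
Within the partial block the first minute is 1800 frames and each further minute 1798, so 0 further minute boundaries passed. Total skipped labels = 18 × 3 + 2 × 0 = 54.
Non-drop label index = 55529 + 54 = 55583; at 30 labels/s that is 00:30:52:23, i.e. DF 00:30:52;23.

00:30:52;23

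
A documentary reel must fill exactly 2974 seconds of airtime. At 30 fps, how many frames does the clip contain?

Frames = 2974 × 30 = 89220.

89220 frames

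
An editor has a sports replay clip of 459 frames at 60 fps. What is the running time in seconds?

Running time = 459 / (60) = 7.65 s.

7.65 seconds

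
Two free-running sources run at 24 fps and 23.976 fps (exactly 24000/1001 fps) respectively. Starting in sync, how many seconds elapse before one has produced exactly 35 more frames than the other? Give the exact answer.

35035/24 seconds

The gap grows by |24000/1001 − 24| = 24/1001 frames per second.
Time for a 35-frame gap: 35 ÷ (24/1001) = 35035/24 s.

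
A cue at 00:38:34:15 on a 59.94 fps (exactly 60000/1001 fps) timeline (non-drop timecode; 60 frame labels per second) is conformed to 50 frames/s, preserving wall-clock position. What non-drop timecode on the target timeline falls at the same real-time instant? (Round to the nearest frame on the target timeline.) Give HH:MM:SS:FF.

00:38:36:28

Source frame index: (0×3600 + 38×60 + 34) × 60 + 15 = 138855.
Real time: 138855 / (60000/1001) = 9266257/4000 s.
Target frame: (9266257/4000) × (50) = 9266257/80 ≈ 115828.212 → 115828.
At 50 labels/s: frame 115828 → 00:38:36:28.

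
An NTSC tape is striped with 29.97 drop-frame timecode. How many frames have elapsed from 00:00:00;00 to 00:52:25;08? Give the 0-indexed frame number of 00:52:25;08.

94264

Complete 10-minute blocks: 5, each 17982 frames → 89910.
Remaining 2 whole minutes in the current block: 1800 + 1 × 1798 = 3598 frames.
Within the current minute: 25 × 30 + 8 − 2 = 756 (labels ;00/;01 skipped at this minute). Total = 89910 + 3598 + 756 = 94264.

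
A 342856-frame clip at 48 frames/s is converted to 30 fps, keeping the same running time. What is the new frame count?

214285 frames

Target frames = source frames × (target rate / source rate) = 342856 × (30)/(48) = 342856 × 5/8 = 214285.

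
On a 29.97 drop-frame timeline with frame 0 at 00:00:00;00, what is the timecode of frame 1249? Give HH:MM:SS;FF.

Ten DF minutes hold 17982 frames, so frame 1249 lies in block 0 (frames 0–17981) with 1249 frames into that block.
The block's first minute is 1800 frames and the rest 1798 each; 1249 frames reaches minute 0, so 0 × 18 + 0 × 2 = 0 labels have been skipped so far.
Adding those back, label number 1249 + 0 = 1249 at 30 labels/s is 41 s + 19 f = 0 h 0 min 41 s frame 19, i.e. 00:00:41;19.

00:00:41;19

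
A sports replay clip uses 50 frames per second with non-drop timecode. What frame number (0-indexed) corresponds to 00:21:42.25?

frame 65125

Total seconds to the label: (0 × 3600 + 21 × 60 + 42) = 1302.
Frame index = 1302 × 50 + 25 = 65125.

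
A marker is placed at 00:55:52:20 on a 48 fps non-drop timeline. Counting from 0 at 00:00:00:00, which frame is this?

frame 160916

Total seconds to the label: (0 × 3600 + 55 × 60 + 52) = 3352.
Frame index = 3352 × 48 + 20 = 160916.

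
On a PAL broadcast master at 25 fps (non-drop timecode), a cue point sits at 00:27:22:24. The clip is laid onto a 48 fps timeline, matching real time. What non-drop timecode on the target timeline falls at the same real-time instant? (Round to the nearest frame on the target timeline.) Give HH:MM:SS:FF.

Source frame index: (0×3600 + 27×60 + 22) × 25 + 24 = 41074.
Real time: 41074 / (25) = 41074/25 s.
Target frame: (41074/25) × (48) = 1971552/25 ≈ 78862.080 → 78862.
At 48 labels/s: frame 78862 → 00:27:22:46.

00:27:22:46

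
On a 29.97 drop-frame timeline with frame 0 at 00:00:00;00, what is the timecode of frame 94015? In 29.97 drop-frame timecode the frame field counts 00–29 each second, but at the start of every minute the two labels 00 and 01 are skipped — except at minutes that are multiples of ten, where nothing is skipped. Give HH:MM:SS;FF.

00:52:16;29

Ten DF minutes hold 17982 frames, so frame 94015 lies in block 5 (frames 89910–107891) with 4105 frames into that block.
The block's first minute is 1800 frames and the rest 1798 each; 4105 frames reaches minute 2, so 5 × 18 + 2 × 2 = 94 labels have been skipped so far.
Adding those back, label number 94015 + 94 = 94109 at 30 labels/s is 3136 s + 29 f = 0 h 52 min 16 s frame 29, i.e. 00:52:16;29.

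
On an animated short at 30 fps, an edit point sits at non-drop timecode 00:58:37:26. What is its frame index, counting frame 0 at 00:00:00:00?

105536

Total seconds to the label: (0 × 3600 + 58 × 60 + 37) = 3517.
Frame index = 3517 × 30 + 26 = 105536.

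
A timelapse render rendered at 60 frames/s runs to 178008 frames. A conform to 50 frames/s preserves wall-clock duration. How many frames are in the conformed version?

Target frames = source frames × (target rate / source rate) = 178008 × (50)/(60) = 178008 × 5/6 = 148340.

148340 frames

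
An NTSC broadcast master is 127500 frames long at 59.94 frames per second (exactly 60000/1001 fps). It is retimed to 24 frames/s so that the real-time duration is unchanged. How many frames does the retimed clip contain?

51051 frames

Target frames = source frames × (target rate / source rate) = 127500 × (24)/(60000/1001) = 127500 × 1001/2500 = 51051.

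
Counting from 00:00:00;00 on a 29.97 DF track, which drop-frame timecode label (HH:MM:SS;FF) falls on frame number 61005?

Each 10-minute DF block holds 10 × 60 × 30 − 9 × 2 = 17982 frames. 61005 ÷ 17982 → 3 full blocks, remainder 7059.
Within the partial block the first minute is 1800 frames and each further minute 1798, so 3 further minute boundaries passed. Total skipped labels = 18 × 3 + 2 × 3 = 60.
Non-drop label index = 61005 + 60 = 61065; at 30 labels/s that is 00:33:55:15, i.e. DF 00:33:55;15.

00:33:55;15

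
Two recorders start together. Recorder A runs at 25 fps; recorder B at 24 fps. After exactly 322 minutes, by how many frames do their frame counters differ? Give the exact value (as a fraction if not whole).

322 min = 19320 s.
A emits 25 × 19320 = 483000 frames; B emits 24 × 19320 = 463680.
Difference = 19320 frames; B is behind A.

19320 frames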